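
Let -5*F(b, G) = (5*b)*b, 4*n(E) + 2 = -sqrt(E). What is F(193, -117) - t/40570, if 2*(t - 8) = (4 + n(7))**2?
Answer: -48358142219/1298240 + 7*sqrt(7)/324560 ≈ -37249.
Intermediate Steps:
n(E) = -1/2 - sqrt(E)/4 (n(E) = -1/2 + (-sqrt(E))/4 = -1/2 - sqrt(E)/4)
t = 8 + (7/2 - sqrt(7)/4)**2/2 (t = 8 + (4 + (-1/2 - sqrt(7)/4))**2/2 = 8 + (7/2 - sqrt(7)/4)**2/2 ≈ 12.029)
F(b, G) = -b**2 (F(b, G) = -5*b*b/5 = -b**2)
F(193, -117) - t/40570 = -1*193**2 - (459/32 - 7*sqrt(7)/8)/40570 = -1*37249 - (459/32 - 7*sqrt(7)/8)/40570 = -37249 - (459/1298240 - 7*sqrt(7)/324560) = -37249 + (-459/1298240 + 7*sqrt(7)/324560) = -48358142219/1298240 + 7*sqrt(7)/324560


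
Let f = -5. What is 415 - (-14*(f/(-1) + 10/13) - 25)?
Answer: 6770/13 ≈ 520.77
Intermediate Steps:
415 - (-14*(f/(-1) + 10/13) - 25) = 415 - (-14*(-5/(-1) + 10/13) - 25) = 415 - (-14*(-5*(-1) + 10*(1/13)) - 25) = 415 - (-14*(5 + 10/13) - 25) = 415 - (-14*75/13 - 25) = 415 - (-1050/13 - 25) = 415 - 1*(-1375/13) = 415 + 1375/13 = 6770/13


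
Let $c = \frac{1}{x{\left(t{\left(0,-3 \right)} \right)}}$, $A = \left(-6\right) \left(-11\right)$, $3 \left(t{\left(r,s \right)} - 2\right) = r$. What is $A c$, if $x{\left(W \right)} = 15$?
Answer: $\frac{22}{5} \approx 4.4$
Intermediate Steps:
$t{\left(r,s \right)} = 2 + \frac{r}{3}$
$A = 66$
$c = \frac{1}{15} \approx 0.066667$
$A c = 66 \cdot \frac{1}{15} = \frac{22}{5}$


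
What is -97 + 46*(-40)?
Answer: -1937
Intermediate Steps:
-97 + 46*(-40) = -97 - 1840 = -1937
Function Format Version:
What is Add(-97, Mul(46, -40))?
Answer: -1937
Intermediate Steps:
Add(-97, Mul(46, -40)) = Add(-97, -1840) = -1937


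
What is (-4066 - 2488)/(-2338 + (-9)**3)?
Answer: 6554/3067 ≈ 2.1369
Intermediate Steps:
(-4066 - 2488)/(-2338 + (-9)**3) = -6554/(-2338 - 729) = -6554/(-3067) = -6554*(-1/3067) = 6554/3067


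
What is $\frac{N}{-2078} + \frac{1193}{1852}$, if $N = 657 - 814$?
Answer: $\frac{1384909}{1924228} \approx 0.71972$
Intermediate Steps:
$N = -157$
$\frac{N}{-2078} + \frac{1193}{1852} = - \frac{157}{-2078} + \frac{1193}{1852} = \left(-157\right) \left(- \frac{1}{2078}\right) + 1193 \cdot \frac{1}{1852} = \frac{157}{2078} + \frac{1193}{1852} = \frac{1384909}{1924228}$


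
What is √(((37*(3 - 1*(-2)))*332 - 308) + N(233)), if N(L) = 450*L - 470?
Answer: 6*√4597 ≈ 406.81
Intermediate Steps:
N(L) = -470 + 450*L
√(((37*(3 - 1*(-2)))*332 - 308) + N(233)) = √(((37*(3 - 1*(-2)))*332 - 308) + (-470 + 450*233)) = √(((37*(3 + 2))*332 - 308) + (-470 + 104850)) = √(((37*5)*332 - 308) + 104380) = √((185*332 - 308) + 104380) = √((61420 - 308) + 104380) = √(61112 + 104380) = √165492 = 6*√4597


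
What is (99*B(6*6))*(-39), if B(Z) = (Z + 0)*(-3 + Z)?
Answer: -4586868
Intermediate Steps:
B(Z) = Z*(-3 + Z)
(99*B(6*6))*(-39) = (99*((6*6)*(-3 + 6*6)))*(-39) = (99*(36*(-3 + 36)))*(-39) = (99*(36*33))*(-39) = (99*1188)*(-39) = 117612*(-39) = -4586868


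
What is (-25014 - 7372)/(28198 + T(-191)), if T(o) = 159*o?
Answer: 32386/2171 ≈ 14.918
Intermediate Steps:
(-25014 - 7372)/(28198 + T(-191)) = (-25014 - 7372)/(28198 + 159*(-191)) = -32386/(28198 - 30369) = -32386/(-2171) = -32386*(-1/2171) = 32386/2171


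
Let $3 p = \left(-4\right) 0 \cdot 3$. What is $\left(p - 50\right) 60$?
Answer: $-3000$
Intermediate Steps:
$p = 0$ ($p = \frac{\left(-4\right) 0 \cdot 3}{3} = \frac{0 \cdot 3}{3} = \frac{1}{3} \cdot 0 = 0$)
$\left(p - 50\right) 60 = \left(0 - 50\right) 60 = \left(-50\right) 60 = -3000$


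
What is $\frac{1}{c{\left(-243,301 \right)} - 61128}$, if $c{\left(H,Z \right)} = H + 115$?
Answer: $- \frac{1}{61256} \approx -1.6325 \cdot 10^{-5}$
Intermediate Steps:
$c{\left(H,Z \right)} = 115 + H$
$\frac{1}{c{\left(-243,301 \right)} - 61128} = \frac{1}{\left(115 - 243\right) - 61128} = \frac{1}{-128 - 61128} = \frac{1}{-61256} = - \frac{1}{61256}$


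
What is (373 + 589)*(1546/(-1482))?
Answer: -57202/57 ≈ -1003.5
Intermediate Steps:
(373 + 589)*(1546/(-1482)) = 962*(1546*(-1/1482)) = 962*(-773/741) = -57202/57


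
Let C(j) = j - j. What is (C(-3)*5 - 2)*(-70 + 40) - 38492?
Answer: -38432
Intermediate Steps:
C(j) = 0
(C(-3)*5 - 2)*(-70 + 40) - 38492 = (0*5 - 2)*(-70 + 40) - 38492 = (0 - 2)*(-30) - 38492 = -2*(-30) - 38492 = 60 - 38492 = -38432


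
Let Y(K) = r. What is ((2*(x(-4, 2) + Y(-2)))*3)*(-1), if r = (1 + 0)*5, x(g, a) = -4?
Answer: -6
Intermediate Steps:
r = 5 (r = 1*5 = 5)
Y(K) = 5
((2*(x(-4, 2) + Y(-2)))*3)*(-1) = ((2*(-4 + 5))*3)*(-1) = ((2*1)*3)*(-1) = (2*3)*(-1) = 6*(-1) = -6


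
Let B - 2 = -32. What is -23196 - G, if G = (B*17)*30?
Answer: -7896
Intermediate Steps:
B = -30 (B = 2 - 32 = -30)
G = -15300 (G = -30*17*30 = -510*30 = -15300)
-23196 - G = -23196 - 1*(-15300) = -23196 + 15300 = -7896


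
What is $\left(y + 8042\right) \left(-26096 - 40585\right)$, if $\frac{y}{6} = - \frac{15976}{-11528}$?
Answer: $- \frac{773533207224}{1441} \approx -5.368 \cdot 10^{8}$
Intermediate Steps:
$y = \frac{11982}{1441}$ ($y = 6 \left(- \frac{15976}{-11528}\right) = 6 \left(\left(-15976\right) \left(- \frac{1}{11528}\right)\right) = 6 \cdot \frac{1997}{1441} = \frac{11982}{1441} \approx 8.3151$)
$\left(y + 8042\right) \left(-26096 - 40585\right) = \left(\frac{11982}{1441} + 8042\right) \left(-26096 - 40585\right) = \frac{11600504}{1441} \left(-66681\right) = - \frac{773533207224}{1441}$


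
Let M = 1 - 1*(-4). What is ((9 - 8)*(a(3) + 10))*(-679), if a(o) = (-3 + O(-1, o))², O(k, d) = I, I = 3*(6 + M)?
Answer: -617890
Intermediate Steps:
M = 5 (M = 1 + 4 = 5)
I = 33 (I = 3*(6 + 5) = 3*11 = 33)
O(k, d) = 33
a(o) = 900 (a(o) = (-3 + 33)² = 30² = 900)
((9 - 8)*(a(3) + 10))*(-679) = ((9 - 8)*(900 + 10))*(-679) = (1*910)*(-679) = 910*(-679) = -617890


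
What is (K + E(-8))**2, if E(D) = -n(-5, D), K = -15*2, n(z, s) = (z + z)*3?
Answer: 0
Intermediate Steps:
n(z, s) = 6*z (n(z, s) = (2*z)*3 = 6*z)
K = -30
E(D) = 30 (E(D) = -6*(-5) = -1*(-30) = 30)
(K + E(-8))**2 = (-30 + 30)**2 = 0**2 = 0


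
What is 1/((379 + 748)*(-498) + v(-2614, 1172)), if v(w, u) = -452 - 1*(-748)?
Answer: -1/560950 ≈ -1.7827e-6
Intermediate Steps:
v(w, u) = 296 (v(w, u) = -452 + 748 = 296)
1/((379 + 748)*(-498) + v(-2614, 1172)) = 1/((379 + 748)*(-498) + 296) = 1/(1127*(-498) + 296) = 1/(-561246 + 296) = 1/(-560950) = -1/560950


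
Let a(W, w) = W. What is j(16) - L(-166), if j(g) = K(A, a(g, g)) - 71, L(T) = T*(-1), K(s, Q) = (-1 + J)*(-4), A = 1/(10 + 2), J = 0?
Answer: -233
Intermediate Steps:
A = 1/12 ≈ 0.083333
K(s, Q) = 4 (K(s, Q) = (-1 + 0)*(-4) = -1*(-4) = 4)
L(T) = -T
j(g) = -67 (j(g) = 4 - 71 = -67)
j(16) - L(-166) = -67 - (-1)*(-166) = -67 - 1*166 = -67 - 166 = -233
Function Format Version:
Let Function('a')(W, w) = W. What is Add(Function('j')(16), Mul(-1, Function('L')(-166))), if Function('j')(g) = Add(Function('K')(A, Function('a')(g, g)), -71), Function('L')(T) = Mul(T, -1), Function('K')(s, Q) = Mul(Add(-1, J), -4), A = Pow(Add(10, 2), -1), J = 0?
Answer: -233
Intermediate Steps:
A = Rational(1, 12) (A = Pow(12, -1) = Rational(1, 12) ≈ 0.083333)
Function('K')(s, Q) = 4 (Function('K')(s, Q) = Mul(Add(-1, 0), -4) = Mul(-1, -4) = 4)
Function('L')(T) = Mul(-1, T)
Function('j')(g) = -67 (Function('j')(g) = Add(4, -71) = -67)
Add(Function('j')(16), Mul(-1, Function('L')(-166))) = Add(-67, Mul(-1, Mul(-1, -166))) = Add(-67, Mul(-1, 166)) = Add(-67, -166) = -233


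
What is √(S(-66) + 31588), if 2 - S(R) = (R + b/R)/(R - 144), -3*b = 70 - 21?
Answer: √1517091554055/6930 ≈ 177.73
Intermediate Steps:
b = -49/3 (b = -(70 - 21)/3 = -⅓*49 = -49/3 ≈ -16.333)
S(R) = 2 - (R - 49/(3*R))/(-144 + R) (S(R) = 2 - (R - 49/(3*R))/(R - 144) = 2 - (R - 49/(3*R))/(-144 + R))
√(S(-66) + 31588) = √((49/3 + (-66)² - 288*(-66))/((-66)*(-144 - 66)) + 31588) = √(-1/66*(49/3 + 4356 + 19008)/(-210) + 31588) = √(-1/66*(-1/210)*70141/3 + 31588) = √(70141/41580 + 31588) = √(1313499181/41580) = √1517091554055/6930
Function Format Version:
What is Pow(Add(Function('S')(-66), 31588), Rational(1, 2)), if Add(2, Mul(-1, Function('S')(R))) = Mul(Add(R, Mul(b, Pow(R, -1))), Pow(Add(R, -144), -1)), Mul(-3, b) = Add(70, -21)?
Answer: Mul(Rational(1, 6930), Pow(1517091554055, Rational(1, 2))) ≈ 177.73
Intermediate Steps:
b = Rational(-49, 3) (b = Mul(Rational(-1, 3), Add(70, -21)) = Mul(Rational(-1, 3), 49) = Rational(-49, 3) ≈ -16.333)
Function('S')(R) = Add(2, Mul(-1, Pow(Add(-144, R), -1), Add(R, Mul(Rational(-49, 3), Pow(R, -1))))) (Function('S')(R) = Add(2, Mul(-1, Mul(Add(R, Mul(Rational(-49, 3), Pow(R, -1))), Pow(Add(R, -144), -1)))) = Add(2, Mul(-1, Mul(Add(R, Mul(Rational(-49, 3), Pow(R, -1))), Pow(Add(-144, R), -1)))) = Add(2, Mul(-1, Mul(Pow(Add(-144, R), -1), Add(R, Mul(Rational(-49, 3), Pow(R, -1)))))) = Add(2, Mul(-1, Pow(Add(-144, R), -1), Add(R, Mul(Rational(-49, 3), Pow(R, -1))))))
Pow(Add(Function('S')(-66), 31588), Rational(1, 2)) = Pow(Add(Mul(Pow(-66, -1), Pow(Add(-144, -66), -1), Add(Rational(49, 3), Pow(-66, 2), Mul(-288, -66))), 31588), Rational(1, 2)) = Pow(Add(Mul(Rational(-1, 66), Pow(-210, -1), Add(Rational(49, 3), 4356, 19008)), 31588), Rational(1, 2)) = Pow(Add(Mul(Rational(-1, 66), Rational(-1, 210), Rational(70141, 3)), 31588), Rational(1, 2)) = Pow(Add(Rational(70141, 41580), 31588), Rational(1, 2)) = Pow(Rational(1313499181, 41580), Rational(1, 2)) = Mul(Rational(1, 6930), Pow(1517091554055, Rational(1, 2)))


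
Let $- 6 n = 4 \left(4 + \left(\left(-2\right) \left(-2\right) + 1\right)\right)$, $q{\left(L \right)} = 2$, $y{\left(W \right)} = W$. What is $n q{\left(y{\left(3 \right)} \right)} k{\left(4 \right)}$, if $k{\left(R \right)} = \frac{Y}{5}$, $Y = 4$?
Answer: $- \frac{48}{5} \approx -9.6$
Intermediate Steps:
$k{\left(R \right)} = \frac{4}{5}$
$n = -6$ ($n = - \frac{4 \left(4 + \left(\left(-2\right) \left(-2\right) + 1\right)\right)}{6} = - \frac{4 \left(4 + \left(4 + 1\right)\right)}{6} = - \frac{4 \left(4 + 5\right)}{6} = - \frac{4 \cdot 9}{6} = \left(- \frac{1}{6}\right) 36 = -6$)
$n q{\left(y{\left(3 \right)} \right)} k{\left(4 \right)} = \left(-6\right) 2 \cdot \frac{4}{5} = \left(-12\right) \frac{4}{5} = - \frac{48}{5}$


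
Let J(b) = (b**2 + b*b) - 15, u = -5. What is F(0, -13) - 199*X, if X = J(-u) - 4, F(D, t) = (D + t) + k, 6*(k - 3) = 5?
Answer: -37069/6 ≈ -6178.2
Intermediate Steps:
k = 23/6 (k = 3 + (1/6)*5 = 3 + 5/6 = 23/6 ≈ 3.8333)
J(b) = -15 + 2*b**2 (J(b) = (b**2 + b**2) - 15 = 2*b**2 - 15 = -15 + 2*b**2)
F(D, t) = 23/6 + D + t (F(D, t) = (D + t) + 23/6 = 23/6 + D + t)
X = 31 (X = (-15 + 2*(-1*(-5))**2) - 4 = (-15 + 2*5**2) - 4 = (-15 + 2*25) - 4 = (-15 + 50) - 4 = 35 - 4 = 31)
F(0, -13) - 199*X = (23/6 + 0 - 13) - 199*31 = -55/6 - 6169 = -37069/6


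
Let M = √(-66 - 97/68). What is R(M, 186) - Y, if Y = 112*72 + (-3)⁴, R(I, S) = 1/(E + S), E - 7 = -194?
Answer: -8146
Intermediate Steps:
E = -187 (E = 7 - 194 = -187)
M = I*√77945/34 (M = √(-66 - 97*1/68) = √(-66 - 97/68) = √(-4585/68) = I*√77945/34 ≈ 8.2114*I)
R(I, S) = 1/(-187 + S)
Y = 8145 (Y = 8064 + 81 = 8145)
R(M, 186) - Y = 1/(-187 + 186) - 1*8145 = 1/(-1) - 8145 = -1 - 8145 = -8146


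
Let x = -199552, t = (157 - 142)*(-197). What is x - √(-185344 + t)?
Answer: -199552 - I*√188299 ≈ -1.9955e+5 - 433.93*I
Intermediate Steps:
t = -2955 (t = 15*(-197) = -2955)
x - √(-185344 + t) = -199552 - √(-185344 - 2955) = -199552 - √(-188299) = -199552 - I*√188299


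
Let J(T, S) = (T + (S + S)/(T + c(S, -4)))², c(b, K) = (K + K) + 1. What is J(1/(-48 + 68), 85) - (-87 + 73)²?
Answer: 3090348921/7728400 ≈ 399.87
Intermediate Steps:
c(b, K) = 1 + 2*K (c(b, K) = 2*K + 1 = 1 + 2*K)
J(T, S) = (T + 2*S/(-7 + T))² (J(T, S) = (T + (S + S)/(T + (1 + 2*(-4))))² = (T + (2*S)/(T + (1 - 8)))² = (T + (2*S)/(T - 7))² = (T + (2*S)/(-7 + T))² = (T + 2*S/(-7 + T))²)
J(1/(-48 + 68), 85) - (-87 + 73)² = ((1/(-48 + 68))² - 7/(-48 + 68) + 2*85)²/(-7 + 1/(-48 + 68))² - (-87 + 73)² = ((1/20)² - 7/20 + 170)²/(-7 + 1/20)² - 1*(-14)² = ((1/20)² - 7*1/20 + 170)²/(-7 + 1/20)² - 1*196 = (1/400 - 7/20 + 170)²/(-139/20)² - 196 = 400*(67861/400)²/19321 - 196 = (400/19321)*(4605115321/160000) - 196 = 4605115321/7728400 - 196 = 3090348921/7728400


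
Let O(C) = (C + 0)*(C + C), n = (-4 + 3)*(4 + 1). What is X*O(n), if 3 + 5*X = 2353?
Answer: 23500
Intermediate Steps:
X = 470 (X = -⅗ + (⅕)*2353 = -⅗ + 2353/5 = 470)
n = -5 (n = -1*5 = -5)
O(C) = 2*C² (O(C) = C*(2*C) = 2*C²)
X*O(n) = 470*(2*(-5)²) = 470*(2*25) = 470*50 = 23500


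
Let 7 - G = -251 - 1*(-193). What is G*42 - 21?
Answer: 2709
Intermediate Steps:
G = 65 (G = 7 - (-251 - 1*(-193)) = 7 - (-251 + 193) = 7 - 1*(-58) = 7 + 58 = 65)
G*42 - 21 = 65*42 - 21 = 2730 - 21 = 2709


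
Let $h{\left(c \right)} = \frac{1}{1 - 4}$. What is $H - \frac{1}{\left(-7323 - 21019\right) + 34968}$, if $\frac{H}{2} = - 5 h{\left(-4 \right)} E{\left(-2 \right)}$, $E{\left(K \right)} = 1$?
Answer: $\frac{66257}{19878} \approx 3.3332$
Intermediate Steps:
$h{\left(c \right)} = - \frac{1}{3}$ ($h{\left(c \right)} = \frac{1}{-3} = - \frac{1}{3}$)
$H = \frac{10}{3}$ ($H = 2 \left(-5\right) \left(- \frac{1}{3}\right) 1 = 2 \cdot \frac{5}{3} \cdot 1 = 2 \cdot \frac{5}{3} = \frac{10}{3} \approx 3.3333$)
$H - \frac{1}{\left(-7323 - 21019\right) + 34968} = \frac{10}{3} - \frac{1}{\left(-7323 - 21019\right) + 34968} = \frac{10}{3} - \frac{1}{-28342 + 34968} = \frac{10}{3} - \frac{1}{6626} = \frac{66257}{19878}$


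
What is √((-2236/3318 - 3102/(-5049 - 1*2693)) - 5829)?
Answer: 5*I*√641751918/1659 ≈ 76.35*I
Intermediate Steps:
√((-2236/3318 - 3102/(-5049 - 1*2693)) - 5829) = √((-2236*1/3318 - 3102/(-5049 - 2693)) - 5829) = √((-1118/1659 - 3102/(-7742)) - 5829) = √((-1118/1659 - 3102*(-1/7742)) - 5829) = √((-1118/1659 + 1551/3871) - 5829) = √(-3173/11613 - 5829) = √(-67695350/11613) = 5*I*√641751918/1659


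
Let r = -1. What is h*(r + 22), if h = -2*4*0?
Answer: 0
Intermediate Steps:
h = 0 (h = -8*0 = 0)
h*(r + 22) = 0*(-1 + 22) = 0*21 = 0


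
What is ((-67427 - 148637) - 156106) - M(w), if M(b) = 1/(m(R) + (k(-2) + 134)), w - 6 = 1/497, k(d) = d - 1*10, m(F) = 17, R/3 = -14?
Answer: -51731631/139 ≈ -3.7217e+5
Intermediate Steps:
R = -42 (R = 3*(-14) = -42)
k(d) = -10 + d (k(d) = d - 10 = -10 + d)
w = 2983/497 (w = 6 + 1/497 = 2983/497 ≈ 6.0020)
M(b) = 1/139 (M(b) = 1/(17 + ((-10 - 2) + 134)) = 1/(17 + (-12 + 134)) = 1/(17 + 122) = 1/139)
((-67427 - 148637) - 156106) - M(w) = ((-67427 - 148637) - 156106) - 1*1/139 = (-216064 - 156106) - 1/139 = -372170 - 1/139 = -51731631/139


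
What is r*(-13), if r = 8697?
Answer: -113061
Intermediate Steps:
r*(-13) = 8697*(-13) = -113061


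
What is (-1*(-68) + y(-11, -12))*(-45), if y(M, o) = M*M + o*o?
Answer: -14985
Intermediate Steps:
y(M, o) = M**2 + o**2
(-1*(-68) + y(-11, -12))*(-45) = (-1*(-68) + ((-11)**2 + (-12)**2))*(-45) = (68 + (121 + 144))*(-45) = (68 + 265)*(-45) = 333*(-45) = -14985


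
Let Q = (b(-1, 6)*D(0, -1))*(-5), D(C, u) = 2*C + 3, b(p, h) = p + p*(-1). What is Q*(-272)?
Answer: 0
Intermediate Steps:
b(p, h) = 0 (b(p, h) = p - p = 0)
D(C, u) = 3 + 2*C
Q = 0 (Q = (0*(3 + 2*0))*(-5) = (0*(3 + 0))*(-5) = (0*3)*(-5) = 0*(-5) = 0)
Q*(-272) = 0*(-272) = 0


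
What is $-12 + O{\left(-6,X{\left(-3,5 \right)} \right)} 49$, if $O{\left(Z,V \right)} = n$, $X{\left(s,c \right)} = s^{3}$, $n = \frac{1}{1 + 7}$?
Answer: $- \frac{47}{8} \approx -5.875$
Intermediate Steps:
$n = \frac{1}{8} \approx 0.125$
$O{\left(Z,V \right)} = \frac{1}{8}$
$-12 + O{\left(-6,X{\left(-3,5 \right)} \right)} 49 = -12 + \frac{1}{8} \cdot 49 = -12 + \frac{49}{8} = - \frac{47}{8}$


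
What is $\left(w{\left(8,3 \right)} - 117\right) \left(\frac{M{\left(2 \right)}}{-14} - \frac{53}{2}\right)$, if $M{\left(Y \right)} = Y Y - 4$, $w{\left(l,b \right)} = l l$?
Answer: $\frac{2809}{2} \approx 1404.5$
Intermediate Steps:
$w{\left(l,b \right)} = l^{2}$
$M{\left(Y \right)} = -4 + Y^{2}$ ($M{\left(Y \right)} = Y^{2} - 4 = -4 + Y^{2}$)
$\left(w{\left(8,3 \right)} - 117\right) \left(\frac{M{\left(2 \right)}}{-14} - \frac{53}{2}\right) = \left(8^{2} - 117\right) \left(\frac{-4 + 2^{2}}{-14} - \frac{53}{2}\right) = \left(64 - 117\right) \left(\left(-4 + 4\right) \left(- \frac{1}{14}\right) - \frac{53}{2}\right) = - 53 \left(0 \left(- \frac{1}{14}\right) - \frac{53}{2}\right) = - 53 \left(0 - \frac{53}{2}\right) = \left(-53\right) \left(- \frac{53}{2}\right) = \frac{2809}{2}$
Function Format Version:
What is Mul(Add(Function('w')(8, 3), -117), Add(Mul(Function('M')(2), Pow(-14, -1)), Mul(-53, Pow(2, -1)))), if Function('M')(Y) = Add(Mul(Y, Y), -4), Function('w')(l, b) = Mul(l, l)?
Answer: Rational(2809, 2) ≈ 1404.5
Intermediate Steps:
Function('w')(l, b) = Pow(l, 2)
Function('M')(Y) = Add(-4, Pow(Y, 2)) (Function('M')(Y) = Add(Pow(Y, 2), -4) = Add(-4, Pow(Y, 2)))
Mul(Add(Function('w')(8, 3), -117), Add(Mul(Function('M')(2), Pow(-14, -1)), Mul(-53, Pow(2, -1)))) = Mul(Add(Pow(8, 2), -117), Add(Mul(Add(-4, Pow(2, 2)), Pow(-14, -1)), Mul(-53, Pow(2, -1)))) = Mul(Add(64, -117), Add(Mul(Add(-4, 4), Rational(-1, 14)), Mul(-53, Rational(1, 2)))) = Mul(-53, Add(Mul(0, Rational(-1, 14)), Rational(-53, 2))) = Mul(-53, Add(0, Rational(-53, 2))) = Mul(-53, Rational(-53, 2)) = Rational(2809, 2)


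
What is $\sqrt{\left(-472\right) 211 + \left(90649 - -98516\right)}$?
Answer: $\sqrt{89573} \approx 299.29$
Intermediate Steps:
$\sqrt{\left(-472\right) 211 + \left(90649 - -98516\right)} = \sqrt{-99592 + \left(90649 + 98516\right)} = \sqrt{-99592 + 189165} = \sqrt{89573}$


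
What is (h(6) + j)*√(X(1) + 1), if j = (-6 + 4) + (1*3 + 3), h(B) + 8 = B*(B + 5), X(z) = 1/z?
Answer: 62*√2 ≈ 87.681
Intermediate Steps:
h(B) = -8 + B*(5 + B) (h(B) = -8 + B*(B + 5) = -8 + B*(5 + B))
j = 4 (j = -2 + (3 + 3) = -2 + 6 = 4)
(h(6) + j)*√(X(1) + 1) = ((-8 + 6² + 5*6) + 4)*√(1/1 + 1) = ((-8 + 36 + 30) + 4)*√(1 + 1) = (58 + 4)*√2 = 62*√2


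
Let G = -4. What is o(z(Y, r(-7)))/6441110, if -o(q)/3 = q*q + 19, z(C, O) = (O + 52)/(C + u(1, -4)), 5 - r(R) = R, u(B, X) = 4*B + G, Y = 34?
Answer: -3909/372296158 ≈ -1.0500e-5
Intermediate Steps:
u(B, X) = -4 + 4*B (u(B, X) = 4*B - 4 = -4 + 4*B)
r(R) = 5 - R
z(C, O) = (52 + O)/C (z(C, O) = (O + 52)/(C + (-4 + 4*1)) = (52 + O)/(C + (-4 + 4)) = (52 + O)/(C + 0) = (52 + O)/C)
o(q) = -57 - 3*q² (o(q) = -3*(q*q + 19) = -3*(q² + 19) = -3*(19 + q²) = -57 - 3*q²)
o(z(Y, r(-7)))/6441110 = (-57 - 3*(52 + (5 - 1*(-7)))²/1156)/6441110 = (-57 - 3*(52 + (5 + 7))²/1156)*(1/6441110) = (-57 - 3*(52 + 12)²/1156)*(1/6441110) = (-57 - 3*((1/34)*64)²)*(1/6441110) = (-57 - 3*(32/17)²)*(1/6441110) = (-57 - 3*1024/289)*(1/6441110) = (-57 - 3072/289)*(1/6441110) = -19545/289*1/6441110 = -3909/372296158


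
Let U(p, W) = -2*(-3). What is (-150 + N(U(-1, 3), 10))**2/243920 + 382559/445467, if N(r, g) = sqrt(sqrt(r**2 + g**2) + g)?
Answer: 382559/445467 + (150 - sqrt(2)*sqrt(5 + sqrt(34)))**2/243920 ≈ 0.94539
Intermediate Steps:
U(p, W) = 6
N(r, g) = sqrt(g + sqrt(g**2 + r**2)) (N(r, g) = sqrt(sqrt(g**2 + r**2) + g) = sqrt(g + sqrt(g**2 + r**2)))
(-150 + N(U(-1, 3), 10))**2/243920 + 382559/445467 = (-150 + sqrt(10 + sqrt(10**2 + 6**2)))**2/243920 + 382559/445467 = (-150 + sqrt(10 + sqrt(100 + 36)))**2*(1/243920) + 382559*(1/445467) = (-150 + sqrt(10 + sqrt(136)))**2*(1/243920) + 382559/445467 = (-150 + sqrt(10 + 2*sqrt(34)))**2*(1/243920) + 382559/445467 = (-150 + sqrt(10 + 2*sqrt(34)))**2/243920 + 382559/445467 = 382559/445467 + (-150 + sqrt(10 + 2*sqrt(34)))**2/243920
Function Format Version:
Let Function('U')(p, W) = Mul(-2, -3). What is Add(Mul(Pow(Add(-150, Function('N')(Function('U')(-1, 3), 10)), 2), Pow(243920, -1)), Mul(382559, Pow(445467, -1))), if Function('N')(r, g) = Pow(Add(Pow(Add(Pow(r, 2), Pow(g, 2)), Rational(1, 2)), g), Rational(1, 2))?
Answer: Add(Rational(382559, 445467), Mul(Rational(1, 243920), Pow(Add(150, Mul(-1, Pow(2, Rational(1, 2)), Pow(Add(5, Pow(34, Rational(1, 2))), Rational(1, 2)))), 2))) ≈ 0.94539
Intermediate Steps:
Function('U')(p, W) = 6
Function('N')(r, g) = Pow(Add(g, Pow(Add(Pow(g, 2), Pow(r, 2)), Rational(1, 2))), Rational(1, 2)) (Function('N')(r, g) = Pow(Add(Pow(Add(Pow(g, 2), Pow(r, 2)), Rational(1, 2)), g), Rational(1, 2)) = Pow(Add(g, Pow(Add(Pow(g, 2), Pow(r, 2)), Rational(1, 2))), Rational(1, 2)))
Add(Mul(Pow(Add(-150, Function('N')(Function('U')(-1, 3), 10)), 2), Pow(243920, -1)), Mul(382559, Pow(445467, -1))) = Add(Mul(Pow(Add(-150, Pow(Add(10, Pow(Add(Pow(10, 2), Pow(6, 2)), Rational(1, 2))), Rational(1, 2))), 2), Pow(243920, -1)), Mul(382559, Pow(445467, -1))) = Add(Mul(Pow(Add(-150, Pow(Add(10, Pow(Add(100, 36), Rational(1, 2))), Rational(1, 2))), 2), Rational(1, 243920)), Mul(382559, Rational(1, 445467))) = Add(Mul(Pow(Add(-150, Pow(Add(10, Pow(136, Rational(1, 2))), Rational(1, 2))), 2), Rational(1, 243920)), Rational(382559, 445467)) = Add(Mul(Pow(Add(-150, Pow(Add(10, Mul(2, Pow(34, Rational(1, 2)))), Rational(1, 2))), 2), Rational(1, 243920)), Rational(382559, 445467)) = Add(Mul(Rational(1, 243920), Pow(Add(-150, Pow(Add(10, Mul(2, Pow(34, Rational(1, 2)))), Rational(1, 2))), 2)), Rational(382559, 445467)) = Add(Rational(382559, 445467), Mul(Rational(1, 243920), Pow(Add(-150, Pow(Add(10, Mul(2, Pow(34, Rational(1, 2)))), Rational(1, 2))), 2)))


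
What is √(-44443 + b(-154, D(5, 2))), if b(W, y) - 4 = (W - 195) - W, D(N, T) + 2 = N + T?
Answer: I*√44634 ≈ 211.27*I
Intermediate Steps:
D(N, T) = -2 + N + T (D(N, T) = -2 + (N + T) = -2 + N + T)
b(W, y) = -191 (b(W, y) = 4 + ((W - 195) - W) = 4 + ((-195 + W) - W) = 4 - 195 = -191)
√(-44443 + b(-154, D(5, 2))) = √(-44443 - 191) = √(-44634) = I*√44634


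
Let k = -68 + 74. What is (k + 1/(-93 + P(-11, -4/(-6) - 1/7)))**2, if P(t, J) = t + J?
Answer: 169442289/4721929 ≈ 35.884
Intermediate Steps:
k = 6
P(t, J) = J + t
(k + 1/(-93 + P(-11, -4/(-6) - 1/7)))**2 = (6 + 1/(-93 + ((-4/(-6) - 1/7) - 11)))**2 = (6 + 1/(-93 + ((-4*(-1/6) - 1*1/7) - 11)))**2 = (6 + 1/(-93 + ((2/3 - 1/7) - 11)))**2 = (6 + 1/(-93 + (11/21 - 11)))**2 = (6 + 1/(-93 - 220/21))**2 = (6 + 1/(-2173/21))**2 = (6 - 21/2173)**2 = (13017/2173)**2 = 169442289/4721929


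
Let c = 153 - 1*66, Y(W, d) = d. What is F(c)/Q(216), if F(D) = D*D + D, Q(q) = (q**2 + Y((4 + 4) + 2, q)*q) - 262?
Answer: 3828/46525 ≈ 0.082278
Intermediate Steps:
c = 87 (c = 153 - 66 = 87)
Q(q) = -262 + 2*q**2 (Q(q) = (q**2 + q*q) - 262 = (q**2 + q**2) - 262 = 2*q**2 - 262 = -262 + 2*q**2)
F(D) = D + D**2 (F(D) = D**2 + D = D + D**2)
F(c)/Q(216) = (87*(1 + 87))/(-262 + 2*216**2) = (87*88)/(-262 + 2*46656) = 7656/(-262 + 93312) = 7656/93050 = 7656*(1/93050) = 3828/46525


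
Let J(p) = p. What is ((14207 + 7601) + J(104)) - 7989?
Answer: 13923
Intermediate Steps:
((14207 + 7601) + J(104)) - 7989 = ((14207 + 7601) + 104) - 7989 = (21808 + 104) - 7989 = 21912 - 7989 = 13923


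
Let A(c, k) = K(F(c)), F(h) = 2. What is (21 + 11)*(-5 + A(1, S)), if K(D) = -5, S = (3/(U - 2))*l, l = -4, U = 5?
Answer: -320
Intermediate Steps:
S = -4 (S = (3/(5 - 2))*(-4) = (3/3)*(-4) = ((⅓)*3)*(-4) = 1*(-4) = -4)
A(c, k) = -5
(21 + 11)*(-5 + A(1, S)) = (21 + 11)*(-5 - 5) = 32*(-10) = -320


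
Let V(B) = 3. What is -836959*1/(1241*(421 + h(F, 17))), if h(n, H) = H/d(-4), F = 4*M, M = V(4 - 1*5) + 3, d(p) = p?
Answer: -3347836/2068747 ≈ -1.6183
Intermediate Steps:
M = 6 (M = 3 + 3 = 6)
F = 24 (F = 4*6 = 24)
h(n, H) = -H/4 (h(n, H) = H/(-4) = H*(-1/4) = -H/4)
-836959*1/(1241*(421 + h(F, 17))) = -836959*1/(1241*(421 - 1/4*17)) = -836959*1/(1241*(421 - 17/4)) = -836959/((1667/4)*1241) = -836959/2068747/4 = -836959*4/2068747 = -3347836/2068747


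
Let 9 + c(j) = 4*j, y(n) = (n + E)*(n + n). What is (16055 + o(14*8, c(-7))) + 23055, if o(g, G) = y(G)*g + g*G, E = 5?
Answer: 300182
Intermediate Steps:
y(n) = 2*n*(5 + n) (y(n) = (n + 5)*(n + n) = (5 + n)*(2*n) = 2*n*(5 + n))
c(j) = -9 + 4*j
o(g, G) = G*g + 2*G*g*(5 + G) (o(g, G) = (2*G*(5 + G))*g + g*G = 2*G*g*(5 + G) + G*g = G*g + 2*G*g*(5 + G))
(16055 + o(14*8, c(-7))) + 23055 = (16055 + (-9 + 4*(-7))*(14*8)*(11 + 2*(-9 + 4*(-7)))) + 23055 = (16055 + (-9 - 28)*112*(11 + 2*(-9 - 28))) + 23055 = (16055 - 37*112*(11 + 2*(-37))) + 23055 = (16055 - 37*112*(11 - 74)) + 23055 = (16055 - 37*112*(-63)) + 23055 = (16055 + 261072) + 23055 = 277127 + 23055 = 300182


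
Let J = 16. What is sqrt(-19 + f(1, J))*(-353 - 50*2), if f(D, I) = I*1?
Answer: -453*I*sqrt(3) ≈ -784.62*I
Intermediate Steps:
f(D, I) = I
sqrt(-19 + f(1, J))*(-353 - 50*2) = sqrt(-19 + 16)*(-353 - 50*2) = sqrt(-3)*(-353 - 100) = (I*sqrt(3))*(-453) = -453*I*sqrt(3)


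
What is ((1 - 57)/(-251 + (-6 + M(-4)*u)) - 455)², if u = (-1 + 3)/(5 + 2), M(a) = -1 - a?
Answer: 664914668929/3214849 ≈ 2.0683e+5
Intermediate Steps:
u = 2/7 ≈ 0.28571
((1 - 57)/(-251 + (-6 + M(-4)*u)) - 455)² = ((1 - 57)/(-251 + (-6 + (-1 - 1*(-4))*(2/7))) - 455)² = (-56/(-251 + (-6 + (-1 + 4)*(2/7))) - 455)² = (-56/(-251 + (-6 + 3*(2/7))) - 455)² = (-56/(-251 + (-6 + 6/7)) - 455)² = (-56/(-251 - 36/7) - 455)² = (-56/(-1793/7) - 455)² = (-56*(-7/1793) - 455)² = (392/1793 - 455)² = (-815423/1793)² = 664914668929/3214849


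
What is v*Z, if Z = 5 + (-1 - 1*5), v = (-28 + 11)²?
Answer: -289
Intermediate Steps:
v = 289 (v = (-17)² = 289)
Z = -1 (Z = 5 + (-1 - 5) = 5 - 6 = -1)
v*Z = 289*(-1) = -289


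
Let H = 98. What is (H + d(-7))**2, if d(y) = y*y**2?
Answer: 60025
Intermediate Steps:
d(y) = y**3
(H + d(-7))**2 = (98 + (-7)**3)**2 = (98 - 343)**2 = (-245)**2 = 60025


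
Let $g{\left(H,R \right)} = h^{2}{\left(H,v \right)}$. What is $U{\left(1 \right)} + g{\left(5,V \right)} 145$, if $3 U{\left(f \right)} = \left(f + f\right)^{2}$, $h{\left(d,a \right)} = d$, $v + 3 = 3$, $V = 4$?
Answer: $\frac{10879}{3} \approx 3626.3$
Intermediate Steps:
$v = 0$ ($v = -3 + 3 = 0$)
$U{\left(f \right)} = \frac{4 f^{2}}{3}$ ($U{\left(f \right)} = \frac{\left(f + f\right)^{2}}{3} = \frac{\left(2 f\right)^{2}}{3} = \frac{4 f^{2}}{3}$)
$g{\left(H,R \right)} = H^{2}$
$U{\left(1 \right)} + g{\left(5,V \right)} 145 = \frac{4 \cdot 1^{2}}{3} + 5^{2} \cdot 145 = \frac{4}{3} \cdot 1 + 25 \cdot 145 = \frac{4}{3} + 3625 = \frac{10879}{3}$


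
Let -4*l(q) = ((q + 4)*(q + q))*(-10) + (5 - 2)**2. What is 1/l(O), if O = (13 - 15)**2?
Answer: 4/631 ≈ 0.0063391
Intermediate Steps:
O = 4 (O = (-2)**2 = 4)
l(q) = -9/4 + 5*q*(4 + q) (l(q) = -(((q + 4)*(q + q))*(-10) + (5 - 2)**2)/4 = -(((4 + q)*(2*q))*(-10) + 3**2)/4 = -((2*q*(4 + q))*(-10) + 9)/4 = -(-20*q*(4 + q) + 9)/4 = -(9 - 20*q*(4 + q))/4 = -9/4 + 5*q*(4 + q))
1/l(O) = 1/(-9/4 + 5*4**2 + 20*4) = 1/(-9/4 + 5*16 + 80) = 1/(-9/4 + 80 + 80) = 1/(631/4) = 4/631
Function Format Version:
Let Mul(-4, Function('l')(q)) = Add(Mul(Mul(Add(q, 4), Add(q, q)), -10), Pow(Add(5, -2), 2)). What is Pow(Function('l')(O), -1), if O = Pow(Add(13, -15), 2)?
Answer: Rational(4, 631) ≈ 0.0063391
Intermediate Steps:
O = 4 (O = Pow(-2, 2) = 4)
Function('l')(q) = Add(Rational(-9, 4), Mul(5, q, Add(4, q))) (Function('l')(q) = Mul(Rational(-1, 4), Add(Mul(Mul(Add(q, 4), Add(q, q)), -10), Pow(Add(5, -2), 2))) = Mul(Rational(-1, 4), Add(Mul(Mul(Add(4, q), Mul(2, q)), -10), Pow(3, 2))) = Mul(Rational(-1, 4), Add(Mul(Mul(2, q, Add(4, q)), -10), 9)) = Mul(Rational(-1, 4), Add(Mul(-20, q, Add(4, q)), 9)) = Mul(Rational(-1, 4), Add(9, Mul(-20, q, Add(4, q)))) = Add(Rational(-9, 4), Mul(5, q, Add(4, q))))
Pow(Function('l')(O), -1) = Pow(Add(Rational(-9, 4), Mul(5, Pow(4, 2)), Mul(20, 4)), -1) = Pow(Add(Rational(-9, 4), Mul(5, 16), 80), -1) = Pow(Add(Rational(-9, 4), 80, 80), -1) = Pow(Rational(631, 4), -1) = Rational(4, 631)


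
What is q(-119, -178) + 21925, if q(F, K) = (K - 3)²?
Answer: 54686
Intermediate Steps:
q(F, K) = (-3 + K)²
q(-119, -178) + 21925 = (-3 - 178)² + 21925 = (-181)² + 21925 = 32761 + 21925 = 54686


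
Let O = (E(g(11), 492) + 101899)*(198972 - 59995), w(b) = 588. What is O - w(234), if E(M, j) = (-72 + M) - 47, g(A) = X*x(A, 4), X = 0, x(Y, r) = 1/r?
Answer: 14145078472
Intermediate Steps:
g(A) = 0 (g(A) = 0/4 = 0*(¼) = 0)
E(M, j) = -119 + M
O = 14145079060 (O = ((-119 + 0) + 101899)*(198972 - 59995) = (-119 + 101899)*138977 = 101780*138977 = 14145079060)
O - w(234) = 14145079060 - 1*588 = 14145079060 - 588 = 14145078472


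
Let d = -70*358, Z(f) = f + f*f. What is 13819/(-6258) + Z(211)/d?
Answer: -22365607/5600910 ≈ -3.9932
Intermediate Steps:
Z(f) = f + f²
d = -25060
13819/(-6258) + Z(211)/d = 13819/(-6258) + (211*(1 + 211))/(-25060) = 13819*(-1/6258) + (211*212)*(-1/25060) = -13819/6258 + 44732*(-1/25060) = -13819/6258 - 11183/6265 = -22365607/5600910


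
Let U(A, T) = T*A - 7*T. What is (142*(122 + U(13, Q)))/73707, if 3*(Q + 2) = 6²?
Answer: 25844/73707 ≈ 0.35063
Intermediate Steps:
Q = 10 (Q = -2 + (⅓)*6² = -2 + (⅓)*36 = -2 + 12 = 10)
U(A, T) = -7*T + A*T (U(A, T) = A*T - 7*T = -7*T + A*T)
(142*(122 + U(13, Q)))/73707 = (142*(122 + 10*(-7 + 13)))/73707 = (142*(122 + 10*6))*(1/73707) = (142*(122 + 60))*(1/73707) = (142*182)*(1/73707) = 25844*(1/73707) = 25844/73707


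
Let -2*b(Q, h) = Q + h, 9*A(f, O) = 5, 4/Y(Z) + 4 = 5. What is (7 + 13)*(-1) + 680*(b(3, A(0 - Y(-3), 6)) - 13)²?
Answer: 12026900/81 ≈ 1.4848e+5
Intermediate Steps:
Y(Z) = 4 (Y(Z) = 4/(-4 + 5) = 4/1 = 4*1 = 4)
A(f, O) = 5/9 (A(f, O) = (⅑)*5 = 5/9)
b(Q, h) = -Q/2 - h/2 (b(Q, h) = -(Q + h)/2 = -Q/2 - h/2)
(7 + 13)*(-1) + 680*(b(3, A(0 - Y(-3), 6)) - 13)² = (7 + 13)*(-1) + 680*((-½*3 - ½*5/9) - 13)² = 20*(-1) + 680*((-3/2 - 5/18) - 13)² = -20 + 680*(-16/9 - 13)² = -20 + 680*(-133/9)² = -20 + 680*(17689/81) = -20 + 12028520/81 = 12026900/81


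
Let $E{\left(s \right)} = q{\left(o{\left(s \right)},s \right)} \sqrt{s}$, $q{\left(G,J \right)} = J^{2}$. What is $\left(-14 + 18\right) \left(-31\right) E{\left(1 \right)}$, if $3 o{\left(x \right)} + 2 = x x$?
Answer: $-124$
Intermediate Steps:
$o{\left(x \right)} = - \frac{2}{3} + \frac{x^{2}}{3}$ ($o{\left(x \right)} = - \frac{2}{3} + \frac{x x}{3} = - \frac{2}{3} + \frac{x^{2}}{3}$)
$E{\left(s \right)} = s^{\frac{5}{2}}$ ($E{\left(s \right)} = s^{2} \sqrt{s} = s^{\frac{5}{2}}$)
$\left(-14 + 18\right) \left(-31\right) E{\left(1 \right)} = \left(-14 + 18\right) \left(-31\right) 1^{\frac{5}{2}} = 4 \left(-31\right) 1 = \left(-124\right) 1 = -124$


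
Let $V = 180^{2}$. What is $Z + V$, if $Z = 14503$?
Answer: $46903$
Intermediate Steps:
$V = 32400$
$Z + V = 14503 + 32400 = 46903$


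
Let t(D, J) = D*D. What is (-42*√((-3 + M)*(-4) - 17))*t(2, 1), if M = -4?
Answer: -168*√11 ≈ -557.19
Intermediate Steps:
t(D, J) = D²
(-42*√((-3 + M)*(-4) - 17))*t(2, 1) = -42*√((-3 - 4)*(-4) - 17)*2² = -42*√(-7*(-4) - 17)*4 = -42*√(28 - 17)*4 = -42*√11*4 = -168*√11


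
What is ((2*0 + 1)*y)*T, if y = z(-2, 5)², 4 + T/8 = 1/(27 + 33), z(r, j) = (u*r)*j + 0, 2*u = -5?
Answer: -59750/3 ≈ -19917.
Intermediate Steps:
u = -5/2 (u = (½)*(-5) = -5/2 ≈ -2.5000)
z(r, j) = -5*j*r/2 (z(r, j) = (-5*r/2)*j + 0 = -5*j*r/2 + 0 = -5*j*r/2)
T = -478/15 (T = -32 + 8/(27 + 33) = -32 + 8/60 = -32 + 8*(1/60) = -32 + 2/15 = -478/15 ≈ -31.867)
y = 625 (y = (-5/2*5*(-2))² = 25² = 625)
((2*0 + 1)*y)*T = ((2*0 + 1)*625)*(-478/15) = ((0 + 1)*625)*(-478/15) = (1*625)*(-478/15) = 625*(-478/15) = -59750/3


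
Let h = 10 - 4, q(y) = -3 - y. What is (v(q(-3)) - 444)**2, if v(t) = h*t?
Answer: 197136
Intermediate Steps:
h = 6
v(t) = 6*t
(v(q(-3)) - 444)**2 = (6*(-3 - 1*(-3)) - 444)**2 = (6*(-3 + 3) - 444)**2 = (6*0 - 444)**2 = (0 - 444)**2 = (-444)**2 = 197136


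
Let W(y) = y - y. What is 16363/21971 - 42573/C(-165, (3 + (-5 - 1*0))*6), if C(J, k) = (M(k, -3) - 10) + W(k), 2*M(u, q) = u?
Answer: 935633191/351536 ≈ 2661.6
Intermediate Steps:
W(y) = 0
M(u, q) = u/2
C(J, k) = -10 + k/2 (C(J, k) = (k/2 - 10) + 0 = (-10 + k/2) + 0 = -10 + k/2)
16363/21971 - 42573/C(-165, (3 + (-5 - 1*0))*6) = 16363/21971 - 42573/(-10 + ((3 + (-5 - 1*0))*6)/2) = 16363*(1/21971) - 42573/(-10 + ((3 + (-5 + 0))*6)/2) = 16363/21971 - 42573/(-10 + ((3 - 5)*6)/2) = 16363/21971 - 42573/(-10 + (-2*6)/2) = 16363/21971 - 42573/(-10 + (½)*(-12)) = 16363/21971 - 42573/(-10 - 6) = 16363/21971 - 42573/(-16) = 16363/21971 - 42573*(-1/16) = 16363/21971 + 42573/16 = 935633191/351536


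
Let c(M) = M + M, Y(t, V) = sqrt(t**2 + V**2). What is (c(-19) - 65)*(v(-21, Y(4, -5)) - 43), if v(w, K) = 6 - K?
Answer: 3811 + 103*sqrt(41) ≈ 4470.5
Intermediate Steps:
Y(t, V) = sqrt(V**2 + t**2)
c(M) = 2*M
(c(-19) - 65)*(v(-21, Y(4, -5)) - 43) = (2*(-19) - 65)*((6 - sqrt((-5)**2 + 4**2)) - 43) = (-38 - 65)*((6 - sqrt(25 + 16)) - 43) = -103*((6 - sqrt(41)) - 43) = -103*(-37 - sqrt(41)) = 3811 + 103*sqrt(41)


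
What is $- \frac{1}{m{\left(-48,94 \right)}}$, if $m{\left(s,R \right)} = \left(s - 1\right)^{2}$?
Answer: $- \frac{1}{2401} \approx -0.00041649$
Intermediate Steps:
$m{\left(s,R \right)} = \left(-1 + s\right)^{2}$
$- \frac{1}{m{\left(-48,94 \right)}} = - \frac{1}{\left(-1 - 48\right)^{2}} = - \frac{1}{\left(-49\right)^{2}} = - \frac{1}{2401}$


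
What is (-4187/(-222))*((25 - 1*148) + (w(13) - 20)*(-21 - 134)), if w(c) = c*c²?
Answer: -706677673/111 ≈ -6.3665e+6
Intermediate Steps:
w(c) = c³
(-4187/(-222))*((25 - 1*148) + (w(13) - 20)*(-21 - 134)) = (-4187/(-222))*((25 - 1*148) + (13³ - 20)*(-21 - 134)) = (-4187*(-1/222))*((25 - 148) + (2197 - 20)*(-155)) = 4187*(-123 + 2177*(-155))/222 = 4187*(-123 - 337435)/222 = (4187/222)*(-337558) = -706677673/111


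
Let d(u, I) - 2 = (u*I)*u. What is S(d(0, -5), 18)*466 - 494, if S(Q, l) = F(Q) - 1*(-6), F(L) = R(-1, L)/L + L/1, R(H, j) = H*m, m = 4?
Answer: 2302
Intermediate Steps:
R(H, j) = 4*H (R(H, j) = H*4 = 4*H)
d(u, I) = 2 + I*u² (d(u, I) = 2 + (u*I)*u = 2 + (I*u)*u = 2 + I*u²)
F(L) = L - 4/L (F(L) = (4*(-1))/L + L/1 = -4/L + L*1 = -4/L + L = L - 4/L)
S(Q, l) = 6 + Q - 4/Q (S(Q, l) = (Q - 4/Q) - 1*(-6) = (Q - 4/Q) + 6 = 6 + Q - 4/Q)
S(d(0, -5), 18)*466 - 494 = (6 + (2 - 5*0²) - 4/(2 - 5*0²))*466 - 494 = (6 + (2 - 5*0) - 4/(2 - 5*0))*466 - 494 = (6 + (2 + 0) - 4/(2 + 0))*466 - 494 = (6 + 2 - 4/2)*466 - 494 = (6 + 2 - 4*½)*466 - 494 = (6 + 2 - 2)*466 - 494 = 6*466 - 494 = 2796 - 494 = 2302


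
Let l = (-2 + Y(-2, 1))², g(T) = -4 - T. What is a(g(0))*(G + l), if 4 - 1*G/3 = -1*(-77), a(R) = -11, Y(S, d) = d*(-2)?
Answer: 2233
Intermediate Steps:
Y(S, d) = -2*d
l = 16 (l = (-2 - 2*1)² = (-2 - 2)² = (-4)² = 16)
G = -219 (G = 12 - (-3)*(-77) = 12 - 3*77 = 12 - 231 = -219)
a(g(0))*(G + l) = -11*(-219 + 16) = -11*(-203) = 2233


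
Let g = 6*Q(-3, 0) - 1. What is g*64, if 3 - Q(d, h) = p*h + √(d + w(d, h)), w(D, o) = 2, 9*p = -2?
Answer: 1088 - 384*I ≈ 1088.0 - 384.0*I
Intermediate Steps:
p = -2/9 (p = (⅑)*(-2) = -2/9 ≈ -0.22222)
Q(d, h) = 3 - √(2 + d) + 2*h/9 (Q(d, h) = 3 - (-2*h/9 + √(d + 2)) = 3 - (-2*h/9 + √(2 + d)) = 3 - (√(2 + d) - 2*h/9) = 3 + (-√(2 + d) + 2*h/9) = 3 - √(2 + d) + 2*h/9)
g = 17 - 6*I (g = 6*(3 - √(2 - 3) + (2/9)*0) - 1 = 6*(3 - √(-1) + 0) - 1 = 6*(3 - I + 0) - 1 = 6*(3 - I) - 1 = (18 - 6*I) - 1 = 17 - 6*I ≈ 17.0 - 6.0*I)
g*64 = (17 - 6*I)*64 = 1088 - 384*I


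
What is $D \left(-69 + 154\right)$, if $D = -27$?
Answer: $-2295$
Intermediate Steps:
$D \left(-69 + 154\right) = - 27 \left(-69 + 154\right) = \left(-27\right) 85 = -2295$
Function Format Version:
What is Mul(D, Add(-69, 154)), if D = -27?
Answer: -2295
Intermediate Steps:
Mul(D, Add(-69, 154)) = Mul(-27, Add(-69, 154)) = Mul(-27, 85) = -2295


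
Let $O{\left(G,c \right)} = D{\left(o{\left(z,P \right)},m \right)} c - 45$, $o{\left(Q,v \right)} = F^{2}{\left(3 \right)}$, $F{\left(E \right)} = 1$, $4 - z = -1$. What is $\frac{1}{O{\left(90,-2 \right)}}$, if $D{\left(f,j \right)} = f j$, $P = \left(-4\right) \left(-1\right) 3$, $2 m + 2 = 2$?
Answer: $- \frac{1}{45} \approx -0.022222$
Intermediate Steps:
$z = 5$ ($z = 4 - -1 = 4 + 1 = 5$)
$m = 0$ ($m = -1 + \frac{1}{2} \cdot 2 = -1 + 1 = 0$)
$P = 12$ ($P = 4 \cdot 3 = 12$)
$o{\left(Q,v \right)} = 1$ ($o{\left(Q,v \right)} = 1^{2} = 1$)
$O{\left(G,c \right)} = -45$ ($O{\left(G,c \right)} = 1 \cdot 0 c - 45 = 0 c - 45 = 0 - 45 = -45$)
$\frac{1}{O{\left(90,-2 \right)}} = \frac{1}{-45} = - \frac{1}{45}$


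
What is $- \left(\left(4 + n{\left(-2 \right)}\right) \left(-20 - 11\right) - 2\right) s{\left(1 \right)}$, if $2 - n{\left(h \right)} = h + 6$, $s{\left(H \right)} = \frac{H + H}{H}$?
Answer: $128$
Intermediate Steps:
$s{\left(H \right)} = 2$ ($s{\left(H \right)} = \frac{2 H}{H} = 2$)
$n{\left(h \right)} = -4 - h$ ($n{\left(h \right)} = 2 - \left(h + 6\right) = 2 - \left(6 + h\right) = -4 - h$)
$- \left(\left(4 + n{\left(-2 \right)}\right) \left(-20 - 11\right) - 2\right) s{\left(1 \right)} = - \left(\left(4 - 2\right) \left(-20 - 11\right) - 2\right) 2 = - \left(\left(4 + \left(-4 + 2\right)\right) \left(-31\right) - 2\right) 2 = - \left(\left(4 - 2\right) \left(-31\right) - 2\right) 2 = - \left(2 \left(-31\right) - 2\right) 2 = - \left(-62 - 2\right) 2 = - \left(-64\right) 2 = \left(-1\right) \left(-128\right) = 128$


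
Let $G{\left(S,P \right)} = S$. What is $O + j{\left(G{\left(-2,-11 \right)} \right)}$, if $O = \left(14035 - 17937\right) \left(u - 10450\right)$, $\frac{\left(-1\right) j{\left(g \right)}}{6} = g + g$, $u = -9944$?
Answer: $79577412$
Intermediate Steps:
$j{\left(g \right)} = - 12 g$ ($j{\left(g \right)} = - 6 \left(g + g\right) = - 6 \cdot 2 g = - 12 g$)
$O = 79577388$ ($O = \left(14035 - 17937\right) \left(-9944 - 10450\right) = \left(-3902\right) \left(-20394\right) = 79577388$)
$O + j{\left(G{\left(-2,-11 \right)} \right)} = 79577388 - -24 = 79577388 + 24 = 79577412$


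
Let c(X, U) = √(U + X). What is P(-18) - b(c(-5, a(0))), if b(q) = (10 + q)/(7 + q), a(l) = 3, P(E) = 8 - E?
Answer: 418/17 + I*√2/17 ≈ 24.588 + 0.083189*I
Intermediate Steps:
b(q) = (10 + q)/(7 + q)
P(-18) - b(c(-5, a(0))) = (8 - 1*(-18)) - (10 + √(3 - 5))/(7 + √(3 - 5)) = (8 + 18) - (10 + √(-2))/(7 + √(-2)) = 26 - (10 + I*√2)/(7 + I*√2)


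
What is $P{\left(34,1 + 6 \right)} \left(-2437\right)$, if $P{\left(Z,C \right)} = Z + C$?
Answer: $-99917$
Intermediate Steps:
$P{\left(Z,C \right)} = C + Z$
$P{\left(34,1 + 6 \right)} \left(-2437\right) = \left(\left(1 + 6\right) + 34\right) \left(-2437\right) = \left(7 + 34\right) \left(-2437\right) = 41 \left(-2437\right) = -99917$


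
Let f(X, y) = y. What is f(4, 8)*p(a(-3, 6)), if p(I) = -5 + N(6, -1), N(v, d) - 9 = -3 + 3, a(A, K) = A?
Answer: 32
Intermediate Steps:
N(v, d) = 9 (N(v, d) = 9 + (-3 + 3) = 9 + 0 = 9)
p(I) = 4 (p(I) = -5 + 9 = 4)
f(4, 8)*p(a(-3, 6)) = 8*4 = 32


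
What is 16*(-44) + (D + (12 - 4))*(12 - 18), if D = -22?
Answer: -620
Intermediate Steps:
16*(-44) + (D + (12 - 4))*(12 - 18) = 16*(-44) + (-22 + (12 - 4))*(12 - 18) = -704 + (-22 + 8)*(-6) = -704 - 14*(-6) = -704 + 84 = -620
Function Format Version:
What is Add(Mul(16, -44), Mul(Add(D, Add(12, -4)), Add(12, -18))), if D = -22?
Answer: -620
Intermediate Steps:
Add(Mul(16, -44), Mul(Add(D, Add(12, -4)), Add(12, -18))) = Add(Mul(16, -44), Mul(Add(-22, Add(12, -4)), Add(12, -18))) = Add(-704, Mul(Add(-22, 8), -6)) = Add(-704, Mul(-14, -6)) = Add(-704, 84) = -620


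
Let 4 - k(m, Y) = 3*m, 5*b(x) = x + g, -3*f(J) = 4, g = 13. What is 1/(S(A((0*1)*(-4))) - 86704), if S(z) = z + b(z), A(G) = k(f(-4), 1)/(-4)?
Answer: -5/433519 ≈ -1.1534e-5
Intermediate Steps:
f(J) = -4/3 (f(J) = -⅓*4 = -4/3)
b(x) = 13/5 + x/5 (b(x) = (x + 13)/5 = (13 + x)/5 = 13/5 + x/5)
k(m, Y) = 4 - 3*m
A(G) = -2 (A(G) = (4 - 3*(-4/3))/(-4) = (4 + 4)*(-¼) = 8*(-¼) = -2)
S(z) = 13/5 + 6*z/5 (S(z) = z + (13/5 + z/5) = 13/5 + 6*z/5)
1/(S(A((0*1)*(-4))) - 86704) = 1/((13/5 + (6/5)*(-2)) - 86704) = 1/((13/5 - 12/5) - 86704) = 1/(⅕ - 86704) = 1/(-433519/5) = -5/433519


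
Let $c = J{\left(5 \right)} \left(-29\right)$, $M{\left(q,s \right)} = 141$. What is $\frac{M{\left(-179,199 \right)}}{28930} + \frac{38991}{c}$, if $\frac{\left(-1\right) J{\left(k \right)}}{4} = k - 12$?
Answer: $- \frac{563947569}{11745580} \approx -48.014$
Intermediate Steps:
$J{\left(k \right)} = 48 - 4 k$ ($J{\left(k \right)} = - 4 \left(k - 12\right) = - 4 \left(-12 + k\right) = 48 - 4 k$)
$c = -812$ ($c = \left(48 - 20\right) \left(-29\right) = 28 \left(-29\right) = -812$)
$\frac{M{\left(-179,199 \right)}}{28930} + \frac{38991}{c} = \frac{141}{28930} + \frac{38991}{-812} = 141 \cdot \frac{1}{28930} + 38991 \left(- \frac{1}{812}\right) = \frac{141}{28930} - \frac{38991}{812} = - \frac{563947569}{11745580}$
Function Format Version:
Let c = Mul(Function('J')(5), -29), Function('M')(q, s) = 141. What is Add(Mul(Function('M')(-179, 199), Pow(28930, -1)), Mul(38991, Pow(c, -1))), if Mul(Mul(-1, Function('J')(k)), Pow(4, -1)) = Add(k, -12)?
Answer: Rational(-563947569, 11745580) ≈ -48.014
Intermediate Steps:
Function('J')(k) = Add(48, Mul(-4, k)) (Function('J')(k) = Mul(-4, Add(k, -12)) = Mul(-4, Add(-12, k)) = Add(48, Mul(-4, k)))
c = -812 (c = Mul(Add(48, Mul(-4, 5)), -29) = Mul(Add(48, -20), -29) = Mul(28, -29) = -812)
Add(Mul(Function('M')(-179, 199), Pow(28930, -1)), Mul(38991, Pow(c, -1))) = Add(Mul(141, Pow(28930, -1)), Mul(38991, Pow(-812, -1))) = Add(Mul(141, Rational(1, 28930)), Mul(38991, Rational(-1, 812))) = Add(Rational(141, 28930), Rational(-38991, 812)) = Rational(-563947569, 11745580)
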